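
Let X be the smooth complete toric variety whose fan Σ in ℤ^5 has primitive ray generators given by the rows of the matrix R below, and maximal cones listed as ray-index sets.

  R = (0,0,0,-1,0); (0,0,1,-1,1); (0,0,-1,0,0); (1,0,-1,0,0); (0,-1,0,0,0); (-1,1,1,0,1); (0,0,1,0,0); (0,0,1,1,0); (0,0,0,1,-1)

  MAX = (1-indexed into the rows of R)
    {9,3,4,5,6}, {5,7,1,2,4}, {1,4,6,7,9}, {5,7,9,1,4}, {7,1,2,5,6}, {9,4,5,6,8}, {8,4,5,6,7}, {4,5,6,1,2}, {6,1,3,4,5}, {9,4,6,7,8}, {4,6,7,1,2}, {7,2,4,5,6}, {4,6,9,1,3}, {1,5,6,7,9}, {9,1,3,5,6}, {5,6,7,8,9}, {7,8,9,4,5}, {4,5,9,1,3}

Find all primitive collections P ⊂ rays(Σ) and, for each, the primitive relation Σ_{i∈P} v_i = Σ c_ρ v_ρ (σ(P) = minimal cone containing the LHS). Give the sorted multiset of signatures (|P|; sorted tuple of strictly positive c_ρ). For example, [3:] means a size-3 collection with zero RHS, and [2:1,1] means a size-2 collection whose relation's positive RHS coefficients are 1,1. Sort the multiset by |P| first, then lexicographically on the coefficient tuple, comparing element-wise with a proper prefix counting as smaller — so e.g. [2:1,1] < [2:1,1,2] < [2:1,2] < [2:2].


|primitive collections| = 9. Relations:

  P={3,7}:  v_{3} + v_{7} = 0 — sig = [2:]
  P={1,8}:  v_{1} + v_{8} = v_{7} — sig = [2:1]
  P={2,9}:  v_{2} + v_{9} = v_{7} — sig = [2:1]
  P={2,3}:  v_{2} + v_{3} = v_{1} + v_{4} + v_{5} + v_{6} — sig = [2:1,1,1,1]
  P={3,8}:  v_{3} + v_{8} = v_{4} + v_{5} + v_{6} + v_{9} — sig = [2:1,1,1,1]
  P={2,8}:  v_{2} + v_{8} = v_{4} + v_{5} + v_{6} + 2·v_{7} — sig = [2:1,1,1,2]
  P={1,4,5,6,9}:  v_{1} + v_{4} + v_{5} + v_{6} + v_{9} = 0 — sig = [5:]
  P={1,4,5,6,7}:  v_{1} + v_{4} + v_{5} + v_{6} + v_{7} = v_{2} — sig = [5:1]
  P={4,5,6,7,9}:  v_{4} + v_{5} + v_{6} + v_{7} + v_{9} = v_{8} — sig = [5:1]

Signatures (|P|; sorted positive RHS coefficients), sorted:
[[2:], [2:1], [2:1], [2:1,1,1,1], [2:1,1,1,1], [2:1,1,1,2], [5:], [5:1], [5:1]]


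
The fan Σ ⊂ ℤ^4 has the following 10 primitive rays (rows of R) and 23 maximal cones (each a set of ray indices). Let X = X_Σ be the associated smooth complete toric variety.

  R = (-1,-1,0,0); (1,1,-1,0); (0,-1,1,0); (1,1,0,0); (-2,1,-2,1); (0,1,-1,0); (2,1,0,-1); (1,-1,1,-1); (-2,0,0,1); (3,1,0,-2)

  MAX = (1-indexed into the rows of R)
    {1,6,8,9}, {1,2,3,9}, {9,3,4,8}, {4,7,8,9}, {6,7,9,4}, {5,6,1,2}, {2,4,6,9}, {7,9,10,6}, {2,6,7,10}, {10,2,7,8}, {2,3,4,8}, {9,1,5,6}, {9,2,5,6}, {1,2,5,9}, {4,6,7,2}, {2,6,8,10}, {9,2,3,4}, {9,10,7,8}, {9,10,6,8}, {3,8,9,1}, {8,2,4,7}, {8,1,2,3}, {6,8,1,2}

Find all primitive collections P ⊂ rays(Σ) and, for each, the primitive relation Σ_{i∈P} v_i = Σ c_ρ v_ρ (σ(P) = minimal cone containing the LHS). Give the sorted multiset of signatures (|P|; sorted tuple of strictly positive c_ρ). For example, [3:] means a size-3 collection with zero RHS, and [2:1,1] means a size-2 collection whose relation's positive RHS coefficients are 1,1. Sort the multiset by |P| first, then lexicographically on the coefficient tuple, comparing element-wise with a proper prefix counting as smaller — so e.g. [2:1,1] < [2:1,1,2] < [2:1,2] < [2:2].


Minimal non-faces — 18 found among 10 rays, 23 max cones:

  • {1,4}:  v_{1} + v_{4} = 0  ⟹  sig = [2:]
  • {3,6}:  v_{3} + v_{6} = 0  ⟹  sig = [2:]
  • {1,7}:  v_{1} + v_{7} = v_{6} + v_{8}  ⟹  sig = [2:1,1]
  • {3,7}:  v_{3} + v_{7} = v_{4} + v_{8}  ⟹  sig = [2:1,1]
  • {3,10}:  v_{3} + v_{10} = v_{7} + v_{8}  ⟹  sig = [2:1,1]
  • {5,8}:  v_{5} + v_{8} = v_{1} + v_{6}  ⟹  sig = [2:1,1]
  • {3,5}:  v_{3} + v_{5} = v_{1} + v_{2} + v_{9}  ⟹  sig = [2:1,1,1]
  • {4,5}:  v_{4} + v_{5} = v_{2} + v_{6} + v_{9}  ⟹  sig = [2:1,1,1]
  • {5,10}:  v_{5} + v_{10} = 3·v_{6} + v_{8}  ⟹  sig = [2:1,3]
  • {4,10}:  v_{4} + v_{10} = 2·v_{7}  ⟹  sig = [2:2]
  • {5,7}:  v_{5} + v_{7} = 2·v_{6}  ⟹  sig = [2:2]
  • {1,10}:  v_{1} + v_{10} = 2·v_{6} + 2·v_{8}  ⟹  sig = [2:2,2]
  • {2,8,9}:  v_{2} + v_{8} + v_{9} = 0  ⟹  sig = [3:]
  • {4,6,8}:  v_{4} + v_{6} + v_{8} = v_{7}  ⟹  sig = [3:1]
  • {6,7,8}:  v_{6} + v_{7} + v_{8} = v_{10}  ⟹  sig = [3:1]
  • {2,7,9}:  v_{2} + v_{7} + v_{9} = v_{4} + v_{6}  ⟹  sig = [3:1,1]
  • {2,9,10}:  v_{2} + v_{9} + v_{10} = v_{6} + v_{7}  ⟹  sig = [3:1,1]
  • {1,2,6,9}:  v_{1} + v_{2} + v_{6} + v_{9} = v_{5}  ⟹  sig = [4:1]

Signatures (|P|; sorted positive RHS coefficients), sorted:
{ [2:] ×2,  [2:1,1] ×4,  [2:1,1,1] ×2,  [2:1,3],  [2:2] ×2,  [2:2,2],  [3:],  [3:1] ×2,  [3:1,1] ×2,  [4:1] }


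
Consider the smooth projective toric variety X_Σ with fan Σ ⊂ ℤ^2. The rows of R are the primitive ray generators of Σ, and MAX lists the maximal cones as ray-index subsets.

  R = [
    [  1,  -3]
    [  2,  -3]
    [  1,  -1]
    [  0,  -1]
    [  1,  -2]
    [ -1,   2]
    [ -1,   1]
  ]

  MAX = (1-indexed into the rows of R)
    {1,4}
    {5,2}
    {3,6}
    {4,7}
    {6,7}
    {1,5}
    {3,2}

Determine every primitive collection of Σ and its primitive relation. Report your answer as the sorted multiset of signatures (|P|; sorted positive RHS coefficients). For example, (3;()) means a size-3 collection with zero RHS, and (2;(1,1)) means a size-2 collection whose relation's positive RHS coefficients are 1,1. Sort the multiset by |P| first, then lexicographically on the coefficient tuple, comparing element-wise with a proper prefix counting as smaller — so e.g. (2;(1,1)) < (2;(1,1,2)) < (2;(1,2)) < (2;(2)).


Primitive collections (14):

  {3,7}:  v_{3} + v_{7} = 0  ⟹  sig = (2;())
  {5,6}:  v_{5} + v_{6} = 0  ⟹  sig = (2;())
  {1,6}:  v_{1} + v_{6} = v_{4}  ⟹  sig = (2;(1))
  {2,6}:  v_{2} + v_{6} = v_{3}  ⟹  sig = (2;(1))
  {2,7}:  v_{2} + v_{7} = v_{5}  ⟹  sig = (2;(1))
  {3,4}:  v_{3} + v_{4} = v_{5}  ⟹  sig = (2;(1))
  {3,5}:  v_{3} + v_{5} = v_{2}  ⟹  sig = (2;(1))
  {4,5}:  v_{4} + v_{5} = v_{1}  ⟹  sig = (2;(1))
  {4,6}:  v_{4} + v_{6} = v_{7}  ⟹  sig = (2;(1))
  {5,7}:  v_{5} + v_{7} = v_{4}  ⟹  sig = (2;(1))
  {1,3}:  v_{1} + v_{3} = 2·v_{5}  ⟹  sig = (2;(2))
  {1,7}:  v_{1} + v_{7} = 2·v_{4}  ⟹  sig = (2;(2))
  {2,4}:  v_{2} + v_{4} = 2·v_{5}  ⟹  sig = (2;(2))
  {1,2}:  v_{1} + v_{2} = 3·v_{5}  ⟹  sig = (2;(3))

so the primitive-relation signature multiset is
[(2;()), (2;()), (2;(1)), (2;(1)), (2;(1)), (2;(1)), (2;(1)), (2;(1)), (2;(1)), (2;(1)), (2;(2)), (2;(2)), (2;(2)), (2;(3))]


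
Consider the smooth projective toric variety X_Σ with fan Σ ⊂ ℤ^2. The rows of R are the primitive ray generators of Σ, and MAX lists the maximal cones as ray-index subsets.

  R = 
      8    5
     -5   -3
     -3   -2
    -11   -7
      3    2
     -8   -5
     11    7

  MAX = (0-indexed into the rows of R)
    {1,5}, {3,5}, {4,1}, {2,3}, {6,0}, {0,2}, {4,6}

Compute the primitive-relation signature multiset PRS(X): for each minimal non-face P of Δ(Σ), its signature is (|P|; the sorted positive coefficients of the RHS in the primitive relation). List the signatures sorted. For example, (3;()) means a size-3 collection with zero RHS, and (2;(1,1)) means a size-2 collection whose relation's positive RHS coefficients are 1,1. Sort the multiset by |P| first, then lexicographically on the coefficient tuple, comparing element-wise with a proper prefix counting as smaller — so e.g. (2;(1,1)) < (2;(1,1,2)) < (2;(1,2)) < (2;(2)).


14 minimal non-faces of Δ(Σ) (on 7 rays):

  P = {0,5}:  v_{0} + v_{5} = 0 ; sig = (2;())
  P = {2,4}:  v_{2} + v_{4} = 0 ; sig = (2;())
  P = {3,6}:  v_{3} + v_{6} = 0 ; sig = (2;())
  P = {0,1}:  v_{0} + v_{1} = v_{4} ; sig = (2;(1))
  P = {0,3}:  v_{0} + v_{3} = v_{2} ; sig = (2;(1))
  P = {0,4}:  v_{0} + v_{4} = v_{6} ; sig = (2;(1))
  P = {1,2}:  v_{1} + v_{2} = v_{5} ; sig = (2;(1))
  P = {2,5}:  v_{2} + v_{5} = v_{3} ; sig = (2;(1))
  P = {2,6}:  v_{2} + v_{6} = v_{0} ; sig = (2;(1))
  P = {3,4}:  v_{3} + v_{4} = v_{5} ; sig = (2;(1))
  P = {4,5}:  v_{4} + v_{5} = v_{1} ; sig = (2;(1))
  P = {5,6}:  v_{5} + v_{6} = v_{4} ; sig = (2;(1))
  P = {1,3}:  v_{1} + v_{3} = 2·v_{5} ; sig = (2;(2))
  P = {1,6}:  v_{1} + v_{6} = 2·v_{4} ; sig = (2;(2))

Sorted signature multiset PRS(X):
    (2;())
    (2;())
    (2;())
    (2;(1))
    (2;(1))
    (2;(1))
    (2;(1))
    (2;(1))
    (2;(1))
    (2;(1))
    (2;(1))
    (2;(1))
    (2;(2))
    (2;(2))


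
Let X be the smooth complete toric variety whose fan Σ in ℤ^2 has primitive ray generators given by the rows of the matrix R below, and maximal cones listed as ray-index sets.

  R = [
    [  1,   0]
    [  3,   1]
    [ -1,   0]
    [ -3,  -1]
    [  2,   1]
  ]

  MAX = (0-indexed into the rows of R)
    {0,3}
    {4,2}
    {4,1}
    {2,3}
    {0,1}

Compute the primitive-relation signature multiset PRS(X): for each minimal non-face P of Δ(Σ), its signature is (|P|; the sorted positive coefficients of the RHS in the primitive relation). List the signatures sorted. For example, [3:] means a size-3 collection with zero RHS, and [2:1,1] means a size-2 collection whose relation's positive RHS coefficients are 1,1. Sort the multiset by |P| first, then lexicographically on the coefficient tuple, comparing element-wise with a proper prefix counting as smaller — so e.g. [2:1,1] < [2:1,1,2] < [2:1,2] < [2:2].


|primitive collections| = 5. Relations:

  • {0,2}:  v_{0} + v_{2} = 0  ⇒ sig = [2:]
  • {1,3}:  v_{1} + v_{3} = 0  ⇒ sig = [2:]
  • {0,4}:  v_{0} + v_{4} = v_{1}  ⇒ sig = [2:1]
  • {1,2}:  v_{1} + v_{2} = v_{4}  ⇒ sig = [2:1]
  • {3,4}:  v_{3} + v_{4} = v_{2}  ⇒ sig = [2:1]

Hence PRS(X_Σ) =
    [2:]
    [2:]
    [2:1]
    [2:1]
    [2:1]


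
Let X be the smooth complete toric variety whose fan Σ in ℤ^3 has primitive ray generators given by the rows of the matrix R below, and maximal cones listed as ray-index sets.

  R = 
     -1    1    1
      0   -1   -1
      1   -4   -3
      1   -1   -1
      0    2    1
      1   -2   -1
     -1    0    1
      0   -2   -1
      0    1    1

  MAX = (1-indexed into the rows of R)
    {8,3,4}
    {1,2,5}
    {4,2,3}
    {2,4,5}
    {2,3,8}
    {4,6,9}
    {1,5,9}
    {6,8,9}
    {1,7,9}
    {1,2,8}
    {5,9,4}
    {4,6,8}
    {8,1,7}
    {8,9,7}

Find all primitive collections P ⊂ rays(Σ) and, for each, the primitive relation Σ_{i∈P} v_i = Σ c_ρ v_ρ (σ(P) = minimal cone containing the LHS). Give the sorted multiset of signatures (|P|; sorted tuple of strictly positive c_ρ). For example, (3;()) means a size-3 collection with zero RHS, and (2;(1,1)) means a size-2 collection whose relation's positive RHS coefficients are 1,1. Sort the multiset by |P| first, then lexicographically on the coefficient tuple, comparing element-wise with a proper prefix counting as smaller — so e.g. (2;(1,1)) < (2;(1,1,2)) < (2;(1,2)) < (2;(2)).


Primitive collections (18):

  {1,4}:  v_{1} + v_{4} = 0 — sig = (2;())
  {2,9}:  v_{2} + v_{9} = 0 — sig = (2;())
  {5,8}:  v_{5} + v_{8} = 0 — sig = (2;())
  {1,3}:  v_{1} + v_{3} = v_{2} + v_{8} — sig = (2;(1,1))
  {1,6}:  v_{1} + v_{6} = v_{8} + v_{9} — sig = (2;(1,1))
  {2,6}:  v_{2} + v_{6} = v_{4} + v_{8} — sig = (2;(1,1))
  {2,7}:  v_{2} + v_{7} = v_{1} + v_{8} — sig = (2;(1,1))
  {3,5}:  v_{3} + v_{5} = v_{2} + v_{4} — sig = (2;(1,1))
  {3,9}:  v_{3} + v_{9} = v_{4} + v_{8} — sig = (2;(1,1))
  {4,7}:  v_{4} + v_{7} = v_{8} + v_{9} — sig = (2;(1,1))
  {5,6}:  v_{5} + v_{6} = v_{4} + v_{9} — sig = (2;(1,1))
  {5,7}:  v_{5} + v_{7} = v_{1} + v_{9} — sig = (2;(1,1))
  {3,7}:  v_{3} + v_{7} = 2·v_{8} — sig = (2;(2))
  {3,6}:  v_{3} + v_{6} = 2·v_{4} + 2·v_{8} — sig = (2;(2,2))
  {6,7}:  v_{6} + v_{7} = 2·v_{8} + 2·v_{9} — sig = (2;(2,2))
  {1,8,9}:  v_{1} + v_{8} + v_{9} = v_{7} — sig = (3;(1))
  {2,4,8}:  v_{2} + v_{4} + v_{8} = v_{3} — sig = (3;(1))
  {4,8,9}:  v_{4} + v_{8} + v_{9} = v_{6} — sig = (3;(1))

Hence PRS(X_Σ) =
    |P|=2: 15 collections, coeffs (), (), (), (1,1), (1,1), (1,1), (1,1), (1,1), (1,1), (1,1), (1,1), (1,1), (2), (2,2), (2,2)
    |P|=3: 3 collections, coeffs (1), (1), (1)


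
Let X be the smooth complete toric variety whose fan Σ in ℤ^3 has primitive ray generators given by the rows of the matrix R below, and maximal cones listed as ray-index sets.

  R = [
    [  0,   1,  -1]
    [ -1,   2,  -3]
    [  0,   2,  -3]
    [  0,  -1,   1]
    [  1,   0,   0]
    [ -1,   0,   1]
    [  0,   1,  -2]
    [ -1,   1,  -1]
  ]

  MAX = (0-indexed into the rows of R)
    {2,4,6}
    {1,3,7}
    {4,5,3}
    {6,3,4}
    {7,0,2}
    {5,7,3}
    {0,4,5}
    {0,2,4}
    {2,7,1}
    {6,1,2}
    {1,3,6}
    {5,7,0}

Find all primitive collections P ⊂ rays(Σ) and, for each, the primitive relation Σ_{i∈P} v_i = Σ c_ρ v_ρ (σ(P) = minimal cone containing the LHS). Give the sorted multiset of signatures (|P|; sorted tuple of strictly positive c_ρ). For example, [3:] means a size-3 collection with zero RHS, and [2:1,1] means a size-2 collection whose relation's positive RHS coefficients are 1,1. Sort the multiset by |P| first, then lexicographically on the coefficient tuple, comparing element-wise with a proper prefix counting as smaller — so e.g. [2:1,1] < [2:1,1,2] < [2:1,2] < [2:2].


10 minimal non-faces of Δ(Σ) (on 8 rays):

  P={0,3}:  v_{0} + v_{3} = 0 — sig = [2:]
  P={0,6}:  v_{0} + v_{6} = v_{2} — sig = [2:1]
  P={1,4}:  v_{1} + v_{4} = v_{2} — sig = [2:1]
  P={2,3}:  v_{2} + v_{3} = v_{6} — sig = [2:1]
  P={4,7}:  v_{4} + v_{7} = v_{0} — sig = [2:1]
  P={5,6}:  v_{5} + v_{6} = v_{7} — sig = [2:1]
  P={6,7}:  v_{6} + v_{7} = v_{1} — sig = [2:1]
  P={0,1}:  v_{0} + v_{1} = v_{2} + v_{7} — sig = [2:1,1]
  P={2,5}:  v_{2} + v_{5} = v_{0} + v_{7} — sig = [2:1,1]
  P={1,5}:  v_{1} + v_{5} = 2·v_{7} — sig = [2:2]

Hence PRS(X_Σ) =
[[2:], [2:1], [2:1], [2:1], [2:1], [2:1], [2:1], [2:1,1], [2:1,1], [2:2]]


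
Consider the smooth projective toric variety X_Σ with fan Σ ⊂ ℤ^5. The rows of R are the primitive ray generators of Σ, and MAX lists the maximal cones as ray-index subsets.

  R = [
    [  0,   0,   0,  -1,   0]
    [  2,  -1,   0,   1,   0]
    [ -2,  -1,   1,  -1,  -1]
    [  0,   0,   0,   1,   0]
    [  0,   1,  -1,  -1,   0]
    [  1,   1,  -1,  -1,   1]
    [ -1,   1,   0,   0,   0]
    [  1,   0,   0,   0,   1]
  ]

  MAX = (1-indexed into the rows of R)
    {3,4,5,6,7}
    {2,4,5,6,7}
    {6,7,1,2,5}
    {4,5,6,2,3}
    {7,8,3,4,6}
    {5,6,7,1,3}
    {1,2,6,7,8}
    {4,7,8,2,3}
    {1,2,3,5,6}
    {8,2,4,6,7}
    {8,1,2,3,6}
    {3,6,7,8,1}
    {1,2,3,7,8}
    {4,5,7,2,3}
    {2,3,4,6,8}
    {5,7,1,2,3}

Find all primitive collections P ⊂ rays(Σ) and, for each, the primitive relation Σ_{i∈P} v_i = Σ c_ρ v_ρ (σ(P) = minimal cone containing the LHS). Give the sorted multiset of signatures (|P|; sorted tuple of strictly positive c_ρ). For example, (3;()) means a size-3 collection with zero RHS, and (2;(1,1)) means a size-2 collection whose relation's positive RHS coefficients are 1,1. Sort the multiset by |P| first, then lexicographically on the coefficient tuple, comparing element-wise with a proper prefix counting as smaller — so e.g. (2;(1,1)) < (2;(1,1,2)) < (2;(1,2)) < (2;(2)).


Primitive collections (3):

  {1,4}:  v_{1} + v_{4} = 0  ⟹  sig = (2;())
  {5,8}:  v_{5} + v_{8} = v_{6}  ⟹  sig = (2;(1))
  {2,3,6,7}:  v_{2} + v_{3} + v_{6} + v_{7} = v_{1}  ⟹  sig = (4;(1))

so the primitive-relation signature multiset is
[(2;()), (2;(1)), (4;(1))]


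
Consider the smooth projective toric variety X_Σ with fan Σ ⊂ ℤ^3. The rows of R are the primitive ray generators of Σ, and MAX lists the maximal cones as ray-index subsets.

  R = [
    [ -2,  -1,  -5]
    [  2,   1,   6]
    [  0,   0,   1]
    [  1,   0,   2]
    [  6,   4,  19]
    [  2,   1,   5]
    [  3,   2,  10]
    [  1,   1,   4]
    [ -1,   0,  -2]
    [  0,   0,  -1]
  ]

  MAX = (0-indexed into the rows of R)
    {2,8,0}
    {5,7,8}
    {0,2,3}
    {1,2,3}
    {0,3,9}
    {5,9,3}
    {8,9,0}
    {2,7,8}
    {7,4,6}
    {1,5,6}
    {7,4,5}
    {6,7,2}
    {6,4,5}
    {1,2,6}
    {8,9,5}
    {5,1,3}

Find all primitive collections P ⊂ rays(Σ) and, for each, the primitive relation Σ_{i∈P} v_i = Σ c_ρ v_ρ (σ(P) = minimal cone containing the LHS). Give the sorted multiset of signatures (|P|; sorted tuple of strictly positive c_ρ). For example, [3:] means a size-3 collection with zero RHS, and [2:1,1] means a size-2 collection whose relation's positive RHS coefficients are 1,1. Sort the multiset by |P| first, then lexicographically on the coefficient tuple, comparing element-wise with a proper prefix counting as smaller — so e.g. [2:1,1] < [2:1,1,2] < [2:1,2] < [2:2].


Σ has 22 primitive collections:

  P={0,5}:  v_{0} + v_{5} = 0  so sig = [2:]
  P={2,9}:  v_{2} + v_{9} = 0  so sig = [2:]
  P={3,8}:  v_{3} + v_{8} = 0  so sig = [2:]
  P={0,1}:  v_{0} + v_{1} = v_{2}  so sig = [2:1]
  P={1,7}:  v_{1} + v_{7} = v_{6}  so sig = [2:1]
  P={1,8}:  v_{1} + v_{8} = v_{7}  so sig = [2:1]
  P={1,9}:  v_{1} + v_{9} = v_{5}  so sig = [2:1]
  P={2,5}:  v_{2} + v_{5} = v_{1}  so sig = [2:1]
  P={3,7}:  v_{3} + v_{7} = v_{1}  so sig = [2:1]
  P={0,4}:  v_{0} + v_{4} = v_{6} + v_{7}  so sig = [2:1,1]
  P={0,6}:  v_{0} + v_{6} = v_{2} + v_{7}  so sig = [2:1,1]
  P={0,7}:  v_{0} + v_{7} = v_{2} + v_{8}  so sig = [2:1,1]
  P={6,9}:  v_{6} + v_{9} = v_{5} + v_{7}  so sig = [2:1,1]
  P={7,9}:  v_{7} + v_{9} = v_{5} + v_{8}  so sig = [2:1,1]
  P={3,4}:  v_{3} + v_{4} = v_{1} + v_{5} + v_{6}  so sig = [2:1,1,1]
  P={1,4}:  v_{1} + v_{4} = v_{5} + 2·v_{6}  so sig = [2:1,2]
  P={4,8}:  v_{4} + v_{8} = v_{5} + 3·v_{7}  so sig = [2:1,3]
  P={2,4}:  v_{2} + v_{4} = 2·v_{6}  so sig = [2:2]
  P={3,6}:  v_{3} + v_{6} = 2·v_{1}  so sig = [2:2]
  P={6,8}:  v_{6} + v_{8} = 2·v_{7}  so sig = [2:2]
  P={4,9}:  v_{4} + v_{9} = 2·v_{5} + 2·v_{7}  so sig = [2:2,2]
  P={5,6,7}:  v_{5} + v_{6} + v_{7} = v_{4}  so sig = [3:1]

Sorted signature multiset PRS(X):
    [2:]
    [2:]
    [2:]
    [2:1]
    [2:1]
    [2:1]
    [2:1]
    [2:1]
    [2:1]
    [2:1,1]
    [2:1,1]
    [2:1,1]
    [2:1,1]
    [2:1,1]
    [2:1,1,1]
    [2:1,2]
    [2:1,3]
    [2:2]
    [2:2]
    [2:2]
    [2:2,2]
    [3:1]


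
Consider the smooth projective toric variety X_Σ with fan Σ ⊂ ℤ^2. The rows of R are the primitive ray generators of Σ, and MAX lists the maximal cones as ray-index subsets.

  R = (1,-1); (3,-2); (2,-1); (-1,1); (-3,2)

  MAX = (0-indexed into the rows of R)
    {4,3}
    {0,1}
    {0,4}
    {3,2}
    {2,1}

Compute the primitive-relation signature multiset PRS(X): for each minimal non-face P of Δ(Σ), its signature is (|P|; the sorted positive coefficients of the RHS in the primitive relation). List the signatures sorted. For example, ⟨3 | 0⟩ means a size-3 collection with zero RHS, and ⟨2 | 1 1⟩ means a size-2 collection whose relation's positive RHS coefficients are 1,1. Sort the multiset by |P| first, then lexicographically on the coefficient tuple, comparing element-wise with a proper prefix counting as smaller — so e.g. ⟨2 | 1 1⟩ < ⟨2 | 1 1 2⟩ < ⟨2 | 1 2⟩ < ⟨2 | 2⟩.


Primitive collections (5):

  {0,3}:  v_{0} + v_{3} = 0  →  sig = ⟨2 | 0⟩
  {1,4}:  v_{1} + v_{4} = 0  →  sig = ⟨2 | 0⟩
  {0,2}:  v_{0} + v_{2} = v_{1}  →  sig = ⟨2 | 1⟩
  {1,3}:  v_{1} + v_{3} = v_{2}  →  sig = ⟨2 | 1⟩
  {2,4}:  v_{2} + v_{4} = v_{3}  →  sig = ⟨2 | 1⟩

Signatures (|P|; sorted positive RHS coefficients), sorted:
    |P|=2: 5 collections, coeffs (), (), (1), (1), (1)


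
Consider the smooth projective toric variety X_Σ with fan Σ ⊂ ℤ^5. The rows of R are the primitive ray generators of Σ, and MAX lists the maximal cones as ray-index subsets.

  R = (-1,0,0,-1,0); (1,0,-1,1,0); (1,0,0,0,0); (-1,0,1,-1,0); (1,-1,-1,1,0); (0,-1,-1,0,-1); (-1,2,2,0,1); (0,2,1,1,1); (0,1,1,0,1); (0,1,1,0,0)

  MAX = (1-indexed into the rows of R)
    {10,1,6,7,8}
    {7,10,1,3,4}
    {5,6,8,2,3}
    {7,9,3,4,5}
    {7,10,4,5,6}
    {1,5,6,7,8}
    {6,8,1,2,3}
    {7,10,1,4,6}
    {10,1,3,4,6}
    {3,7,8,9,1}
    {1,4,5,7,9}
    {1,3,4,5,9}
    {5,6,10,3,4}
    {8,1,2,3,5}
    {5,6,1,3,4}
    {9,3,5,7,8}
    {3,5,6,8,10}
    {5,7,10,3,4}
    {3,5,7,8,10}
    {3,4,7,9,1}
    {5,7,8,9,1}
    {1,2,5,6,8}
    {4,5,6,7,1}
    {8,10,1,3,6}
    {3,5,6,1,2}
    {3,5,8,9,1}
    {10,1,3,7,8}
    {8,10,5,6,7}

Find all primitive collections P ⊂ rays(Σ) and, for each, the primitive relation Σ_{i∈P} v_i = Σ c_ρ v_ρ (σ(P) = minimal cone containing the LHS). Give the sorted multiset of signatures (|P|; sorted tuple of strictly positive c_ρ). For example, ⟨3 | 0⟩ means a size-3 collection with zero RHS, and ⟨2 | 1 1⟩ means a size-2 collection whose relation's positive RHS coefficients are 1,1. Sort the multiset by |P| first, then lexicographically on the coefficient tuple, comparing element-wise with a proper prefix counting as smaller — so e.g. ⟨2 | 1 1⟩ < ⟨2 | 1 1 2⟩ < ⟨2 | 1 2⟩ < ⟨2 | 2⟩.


The 11 primitive collections of Σ (r=10, n=5):

  P={2,4}:  v_{2} + v_{4} = 0  so sig = ⟨2 | 0⟩
  P={6,9}:  v_{6} + v_{9} = 0  so sig = ⟨2 | 0⟩
  P={2,7}:  v_{2} + v_{7} = v_{8}  so sig = ⟨2 | 1⟩
  P={4,8}:  v_{4} + v_{8} = v_{7}  so sig = ⟨2 | 1⟩
  P={9,10}:  v_{9} + v_{10} = v_{3} + v_{7}  so sig = ⟨2 | 1 1⟩
  P={2,10}:  v_{2} + v_{10} = v_{3} + v_{6} + v_{8}  so sig = ⟨2 | 1 1 1⟩
  P={2,9}:  v_{2} + v_{9} = v_{1} + v_{3} + v_{5} + v_{8}  so sig = ⟨2 | 1 1 1 1⟩
  P={1,5,10}:  v_{1} + v_{5} + v_{10} = 0  so sig = ⟨3 | 0⟩
  P={3,6,7}:  v_{3} + v_{6} + v_{7} = v_{10}  so sig = ⟨3 | 1⟩
  P={1,3,5,7}:  v_{1} + v_{3} + v_{5} + v_{7} = v_{9}  so sig = ⟨4 | 1⟩
  P={1,3,5,6,8}:  v_{1} + v_{3} + v_{5} + v_{6} + v_{8} = v_{2}  so sig = ⟨5 | 1⟩

so the primitive-relation signature multiset is
{ ⟨2 | 0⟩ ×2,  ⟨2 | 1⟩ ×2,  ⟨2 | 1 1⟩,  ⟨2 | 1 1 1⟩,  ⟨2 | 1 1 1 1⟩,  ⟨3 | 0⟩,  ⟨3 | 1⟩,  ⟨4 | 1⟩,  ⟨5 | 1⟩ }


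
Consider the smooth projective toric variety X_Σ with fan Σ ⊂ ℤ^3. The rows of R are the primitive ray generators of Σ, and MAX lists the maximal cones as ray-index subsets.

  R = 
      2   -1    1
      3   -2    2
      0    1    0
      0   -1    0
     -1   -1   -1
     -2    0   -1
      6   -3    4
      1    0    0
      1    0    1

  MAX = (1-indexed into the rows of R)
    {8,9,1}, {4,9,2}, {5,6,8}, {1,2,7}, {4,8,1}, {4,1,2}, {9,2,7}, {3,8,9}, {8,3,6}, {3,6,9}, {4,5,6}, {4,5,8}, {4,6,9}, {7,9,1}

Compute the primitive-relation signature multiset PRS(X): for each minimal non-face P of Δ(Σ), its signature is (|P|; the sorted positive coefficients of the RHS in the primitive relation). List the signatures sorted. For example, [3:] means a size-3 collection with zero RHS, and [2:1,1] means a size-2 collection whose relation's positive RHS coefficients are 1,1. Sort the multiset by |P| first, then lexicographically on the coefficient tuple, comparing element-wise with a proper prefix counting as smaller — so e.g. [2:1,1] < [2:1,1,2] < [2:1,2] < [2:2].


Δ(Σ) — 9 vertices, 20 min non-faces:

  P = {3,4}:  v_{3} + v_{4} = 0  →  sig = [2:]
  P = {1,6}:  v_{1} + v_{6} = v_{4}  →  sig = [2:1]
  P = {5,9}:  v_{5} + v_{9} = v_{4}  →  sig = [2:1]
  P = {1,3}:  v_{1} + v_{3} = v_{8} + v_{9}  →  sig = [2:1,1]
  P = {2,3}:  v_{2} + v_{3} = v_{1} + v_{9}  →  sig = [2:1,1]
  P = {3,5}:  v_{3} + v_{5} = v_{6} + v_{8}  →  sig = [2:1,1]
  P = {5,7}:  v_{5} + v_{7} = v_{1} + v_{2} + v_{4}  →  sig = [2:1,1,1]
  P = {6,7}:  v_{6} + v_{7} = v_{2} + v_{4} + v_{9}  →  sig = [2:1,1,1]
  P = {1,5}:  v_{1} + v_{5} = 2·v_{4} + v_{8}  →  sig = [2:1,2]
  P = {2,5}:  v_{2} + v_{5} = v_{1} + 2·v_{4}  →  sig = [2:1,2]
  P = {2,6}:  v_{2} + v_{6} = 2·v_{4} + v_{9}  →  sig = [2:1,2]
  P = {7,8}:  v_{7} + v_{8} = 3·v_{1} + v_{9}  →  sig = [2:1,3]
  P = {2,8}:  v_{2} + v_{8} = 2·v_{1}  →  sig = [2:2]
  P = {4,7}:  v_{4} + v_{7} = 2·v_{2}  →  sig = [2:2]
  P = {3,7}:  v_{3} + v_{7} = 2·v_{1} + 2·v_{9}  →  sig = [2:2,2]
  P = {6,8,9}:  v_{6} + v_{8} + v_{9} = 0  →  sig = [3:]
  P = {1,2,9}:  v_{1} + v_{2} + v_{9} = v_{7}  →  sig = [3:1]
  P = {1,4,9}:  v_{1} + v_{4} + v_{9} = v_{2}  →  sig = [3:1]
  P = {4,6,8}:  v_{4} + v_{6} + v_{8} = v_{5}  →  sig = [3:1]
  P = {4,8,9}:  v_{4} + v_{8} + v_{9} = v_{1}  →  sig = [3:1]

Signatures (|P|; sorted positive RHS coefficients), sorted:
    |P|=2: 15 collections, coeffs (), (1), (1), (1,1), (1,1), (1,1), (1,1,1), (1,1,1), (1,2), (1,2), (1,2), (1,3), (2), (2), (2,2)
    |P|=3: 5 collections, coeffs (), (1), (1), (1), (1)


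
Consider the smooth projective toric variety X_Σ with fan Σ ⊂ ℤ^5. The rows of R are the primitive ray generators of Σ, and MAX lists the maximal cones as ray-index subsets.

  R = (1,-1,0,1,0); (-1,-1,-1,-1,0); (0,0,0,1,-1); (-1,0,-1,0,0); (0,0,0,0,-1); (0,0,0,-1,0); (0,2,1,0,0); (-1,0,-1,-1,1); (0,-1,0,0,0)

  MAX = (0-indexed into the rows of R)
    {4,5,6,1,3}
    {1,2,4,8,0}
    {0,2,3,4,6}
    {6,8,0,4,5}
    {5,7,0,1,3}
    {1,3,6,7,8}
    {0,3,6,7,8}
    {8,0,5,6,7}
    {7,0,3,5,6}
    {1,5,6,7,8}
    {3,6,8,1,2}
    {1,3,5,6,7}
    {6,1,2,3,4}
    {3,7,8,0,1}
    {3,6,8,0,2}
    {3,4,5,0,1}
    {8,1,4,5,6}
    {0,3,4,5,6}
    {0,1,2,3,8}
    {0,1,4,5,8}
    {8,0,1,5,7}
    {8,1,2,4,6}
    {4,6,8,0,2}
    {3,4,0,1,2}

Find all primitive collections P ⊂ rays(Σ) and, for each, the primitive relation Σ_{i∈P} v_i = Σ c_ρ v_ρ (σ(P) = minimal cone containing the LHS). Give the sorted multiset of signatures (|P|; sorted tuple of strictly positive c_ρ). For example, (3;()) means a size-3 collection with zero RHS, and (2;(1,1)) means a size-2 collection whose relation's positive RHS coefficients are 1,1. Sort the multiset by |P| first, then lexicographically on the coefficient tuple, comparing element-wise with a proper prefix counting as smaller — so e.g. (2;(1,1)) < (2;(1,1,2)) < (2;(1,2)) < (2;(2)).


Δ(Σ) — 9 vertices, 6 min non-faces:

  P={2,5}:  v_{2} + v_{5} = v_{4}  so sig = (2;(1))
  P={2,7}:  v_{2} + v_{7} = v_{3}  so sig = (2;(1))
  P={4,7}:  v_{4} + v_{7} = v_{3} + v_{5}  so sig = (2;(1,1))
  P={0,1,6}:  v_{0} + v_{1} + v_{6} = 0  so sig = (3;())
  P={3,5,8}:  v_{3} + v_{5} + v_{8} = v_{1}  so sig = (3;(1))
  P={3,4,8}:  v_{3} + v_{4} + v_{8} = v_{1} + v_{2}  so sig = (3;(1,1))

Sorted signature multiset PRS(X):
[(2;(1)), (2;(1)), (2;(1,1)), (3;()), (3;(1)), (3;(1,1))]


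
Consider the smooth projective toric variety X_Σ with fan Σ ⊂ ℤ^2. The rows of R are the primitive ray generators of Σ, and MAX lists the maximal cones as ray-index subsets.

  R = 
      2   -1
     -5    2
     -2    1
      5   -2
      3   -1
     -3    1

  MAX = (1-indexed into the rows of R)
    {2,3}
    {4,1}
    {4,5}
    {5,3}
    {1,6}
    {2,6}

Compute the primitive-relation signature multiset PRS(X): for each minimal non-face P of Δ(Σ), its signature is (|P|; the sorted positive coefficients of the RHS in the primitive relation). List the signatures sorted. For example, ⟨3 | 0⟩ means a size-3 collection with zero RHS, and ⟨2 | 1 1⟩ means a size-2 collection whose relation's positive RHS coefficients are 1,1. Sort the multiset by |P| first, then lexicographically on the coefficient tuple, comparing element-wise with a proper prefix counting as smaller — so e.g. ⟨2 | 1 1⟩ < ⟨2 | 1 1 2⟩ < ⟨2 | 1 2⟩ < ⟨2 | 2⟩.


The 9 primitive collections of Σ (r=6, n=2):

  P = {1,3}:  v_{1} + v_{3} = 0 ; sig = ⟨2 | 0⟩
  P = {2,4}:  v_{2} + v_{4} = 0 ; sig = ⟨2 | 0⟩
  P = {5,6}:  v_{5} + v_{6} = 0 ; sig = ⟨2 | 0⟩
  P = {1,2}:  v_{1} + v_{2} = v_{6} ; sig = ⟨2 | 1⟩
  P = {1,5}:  v_{1} + v_{5} = v_{4} ; sig = ⟨2 | 1⟩
  P = {2,5}:  v_{2} + v_{5} = v_{3} ; sig = ⟨2 | 1⟩
  P = {3,4}:  v_{3} + v_{4} = v_{5} ; sig = ⟨2 | 1⟩
  P = {3,6}:  v_{3} + v_{6} = v_{2} ; sig = ⟨2 | 1⟩
  P = {4,6}:  v_{4} + v_{6} = v_{1} ; sig = ⟨2 | 1⟩

Signatures (|P|; sorted positive RHS coefficients), sorted:
    |P|=2: 9 collections, coeffs (), (), (), (1), (1), (1), (1), (1), (1)


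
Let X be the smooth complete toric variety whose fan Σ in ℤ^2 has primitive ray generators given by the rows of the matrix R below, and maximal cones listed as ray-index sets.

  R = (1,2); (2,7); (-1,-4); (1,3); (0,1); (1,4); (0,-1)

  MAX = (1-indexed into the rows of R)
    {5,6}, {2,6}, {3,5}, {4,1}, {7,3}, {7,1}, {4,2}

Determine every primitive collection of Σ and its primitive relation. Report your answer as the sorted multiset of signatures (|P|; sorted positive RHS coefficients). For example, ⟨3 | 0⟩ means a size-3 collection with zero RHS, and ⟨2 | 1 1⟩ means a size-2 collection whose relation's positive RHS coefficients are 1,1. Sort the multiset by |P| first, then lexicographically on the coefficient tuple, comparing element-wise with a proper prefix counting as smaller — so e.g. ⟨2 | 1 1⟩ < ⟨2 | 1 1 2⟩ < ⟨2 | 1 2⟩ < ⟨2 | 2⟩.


Minimal non-faces — 14 found among 7 rays, 7 max cones:

  P = {3,6}:  v_{3} + v_{6} = 0 ; sig = ⟨2 | 0⟩
  P = {5,7}:  v_{5} + v_{7} = 0 ; sig = ⟨2 | 0⟩
  P = {1,5}:  v_{1} + v_{5} = v_{4} ; sig = ⟨2 | 1⟩
  P = {2,3}:  v_{2} + v_{3} = v_{4} ; sig = ⟨2 | 1⟩
  P = {3,4}:  v_{3} + v_{4} = v_{7} ; sig = ⟨2 | 1⟩
  P = {4,5}:  v_{4} + v_{5} = v_{6} ; sig = ⟨2 | 1⟩
  P = {4,6}:  v_{4} + v_{6} = v_{2} ; sig = ⟨2 | 1⟩
  P = {4,7}:  v_{4} + v_{7} = v_{1} ; sig = ⟨2 | 1⟩
  P = {6,7}:  v_{6} + v_{7} = v_{4} ; sig = ⟨2 | 1⟩
  P = {1,3}:  v_{1} + v_{3} = 2·v_{7} ; sig = ⟨2 | 2⟩
  P = {1,6}:  v_{1} + v_{6} = 2·v_{4} ; sig = ⟨2 | 2⟩
  P = {2,5}:  v_{2} + v_{5} = 2·v_{6} ; sig = ⟨2 | 2⟩
  P = {2,7}:  v_{2} + v_{7} = 2·v_{4} ; sig = ⟨2 | 2⟩
  P = {1,2}:  v_{1} + v_{2} = 3·v_{4} ; sig = ⟨2 | 3⟩

so the primitive-relation signature multiset is
    ⟨2 | 0⟩
    ⟨2 | 0⟩
    ⟨2 | 1⟩
    ⟨2 | 1⟩
    ⟨2 | 1⟩
    ⟨2 | 1⟩
    ⟨2 | 1⟩
    ⟨2 | 1⟩
    ⟨2 | 1⟩
    ⟨2 | 2⟩
    ⟨2 | 2⟩
    ⟨2 | 2⟩
    ⟨2 | 2⟩
    ⟨2 | 3⟩


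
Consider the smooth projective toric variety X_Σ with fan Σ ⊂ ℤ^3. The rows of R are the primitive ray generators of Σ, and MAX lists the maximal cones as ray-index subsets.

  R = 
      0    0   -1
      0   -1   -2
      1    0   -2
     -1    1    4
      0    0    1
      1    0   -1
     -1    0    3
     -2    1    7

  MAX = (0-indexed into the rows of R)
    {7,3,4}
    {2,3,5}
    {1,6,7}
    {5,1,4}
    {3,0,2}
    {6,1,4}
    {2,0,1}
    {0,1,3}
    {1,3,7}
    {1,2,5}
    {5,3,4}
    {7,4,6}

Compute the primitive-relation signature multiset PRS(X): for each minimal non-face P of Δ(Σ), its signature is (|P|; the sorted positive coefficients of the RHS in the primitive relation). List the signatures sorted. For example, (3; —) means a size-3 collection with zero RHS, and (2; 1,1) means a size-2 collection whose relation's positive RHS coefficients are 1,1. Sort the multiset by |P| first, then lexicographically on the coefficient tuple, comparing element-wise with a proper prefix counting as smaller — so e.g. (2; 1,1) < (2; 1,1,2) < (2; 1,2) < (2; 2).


The 14 primitive collections of Σ (r=8, n=3):

  P={0,4}:  v_{0} + v_{4} = 0  →  sig = (2; —)
  P={0,5}:  v_{0} + v_{5} = v_{2}  →  sig = (2; 1)
  P={2,4}:  v_{2} + v_{4} = v_{5}  →  sig = (2; 1)
  P={2,6}:  v_{2} + v_{6} = v_{4}  →  sig = (2; 1)
  P={3,6}:  v_{3} + v_{6} = v_{7}  →  sig = (2; 1)
  P={0,6}:  v_{0} + v_{6} = v_{1} + v_{3}  →  sig = (2; 1,1)
  P={2,7}:  v_{2} + v_{7} = v_{3} + v_{4}  →  sig = (2; 1,1)
  P={0,7}:  v_{0} + v_{7} = v_{1} + 2·v_{3}  →  sig = (2; 1,2)
  P={5,7}:  v_{5} + v_{7} = v_{3} + 2·v_{4}  →  sig = (2; 1,2)
  P={5,6}:  v_{5} + v_{6} = 2·v_{4}  →  sig = (2; 2)
  P={1,2,3}:  v_{1} + v_{2} + v_{3} = 0  →  sig = (3; —)
  P={1,3,4}:  v_{1} + v_{3} + v_{4} = v_{6}  →  sig = (3; 1)
  P={1,3,5}:  v_{1} + v_{3} + v_{5} = v_{4}  →  sig = (3; 1)
  P={1,4,7}:  v_{1} + v_{4} + v_{7} = 2·v_{6}  →  sig = (3; 2)

Signatures (|P|; sorted positive RHS coefficients), sorted:
    |P|=2: 10 collections, coeffs (), (1), (1), (1), (1), (1,1), (1,1), (1,2), (1,2), (2)
    |P|=3: 4 collections, coeffs (), (1), (1), (2)


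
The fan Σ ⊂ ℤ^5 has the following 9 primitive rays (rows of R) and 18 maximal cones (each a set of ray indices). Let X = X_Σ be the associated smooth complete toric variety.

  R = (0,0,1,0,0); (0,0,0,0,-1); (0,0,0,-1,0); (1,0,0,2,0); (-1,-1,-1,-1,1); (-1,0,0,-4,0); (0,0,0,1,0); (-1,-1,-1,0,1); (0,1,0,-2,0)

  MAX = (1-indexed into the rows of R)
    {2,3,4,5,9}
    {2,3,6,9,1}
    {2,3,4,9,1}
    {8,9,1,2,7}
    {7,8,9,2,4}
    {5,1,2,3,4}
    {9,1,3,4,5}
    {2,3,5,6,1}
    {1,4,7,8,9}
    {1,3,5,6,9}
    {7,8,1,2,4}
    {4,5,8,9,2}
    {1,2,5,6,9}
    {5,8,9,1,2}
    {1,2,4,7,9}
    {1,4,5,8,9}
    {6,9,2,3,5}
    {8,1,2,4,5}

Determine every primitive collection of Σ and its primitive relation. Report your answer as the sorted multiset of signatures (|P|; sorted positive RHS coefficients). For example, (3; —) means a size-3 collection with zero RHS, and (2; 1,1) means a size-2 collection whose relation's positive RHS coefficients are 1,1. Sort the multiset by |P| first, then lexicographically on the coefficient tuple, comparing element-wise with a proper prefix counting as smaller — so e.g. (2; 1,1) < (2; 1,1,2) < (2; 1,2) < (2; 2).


Primitive collections (9):

  • {3,7}:  v_{3} + v_{7} = 0 ; sig = (2; —)
  • {3,8}:  v_{3} + v_{8} = v_{5} ; sig = (2; 1)
  • {5,7}:  v_{5} + v_{7} = v_{8} ; sig = (2; 1)
  • {6,7}:  v_{6} + v_{7} = v_{1} + v_{2} + v_{5} + v_{9} ; sig = (2; 1,1,1,1)
  • {6,8}:  v_{6} + v_{8} = v_{1} + v_{2} + 2·v_{5} + v_{9} ; sig = (2; 1,1,1,2)
  • {4,6}:  v_{4} + v_{6} = 2·v_{3} ; sig = (2; 2)
  • {1,2,4,8,9}:  v_{1} + v_{2} + v_{4} + v_{8} + v_{9} = 0 ; sig = (5; —)
  • {1,2,3,5,9}:  v_{1} + v_{2} + v_{3} + v_{5} + v_{9} = v_{6} ; sig = (5; 1)
  • {1,2,4,5,9}:  v_{1} + v_{2} + v_{4} + v_{5} + v_{9} = v_{3} ; sig = (5; 1)

Sorted signature multiset PRS(X):
    (2; —)
    (2; 1)
    (2; 1)
    (2; 1,1,1,1)
    (2; 1,1,1,2)
    (2; 2)
    (5; —)
    (5; 1)
    (5; 1)


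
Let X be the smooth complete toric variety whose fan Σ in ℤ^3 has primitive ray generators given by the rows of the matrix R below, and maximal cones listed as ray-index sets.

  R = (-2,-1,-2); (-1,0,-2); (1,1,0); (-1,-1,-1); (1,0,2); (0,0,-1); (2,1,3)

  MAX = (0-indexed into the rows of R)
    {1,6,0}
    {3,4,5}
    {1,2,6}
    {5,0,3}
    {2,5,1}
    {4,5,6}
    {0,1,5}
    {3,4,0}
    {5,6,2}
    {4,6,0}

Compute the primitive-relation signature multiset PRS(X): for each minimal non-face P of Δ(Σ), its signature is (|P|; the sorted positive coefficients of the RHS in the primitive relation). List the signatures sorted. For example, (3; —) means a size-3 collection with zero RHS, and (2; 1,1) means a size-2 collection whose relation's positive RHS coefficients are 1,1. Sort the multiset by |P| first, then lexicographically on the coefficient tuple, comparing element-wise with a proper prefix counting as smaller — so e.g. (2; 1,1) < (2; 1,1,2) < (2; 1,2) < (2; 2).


Minimal non-faces — 9 found among 7 rays, 10 max cones:

  {1,4}:  v_{1} + v_{4} = 0 — sig = (2; —)
  {0,2}:  v_{0} + v_{2} = v_{1} — sig = (2; 1)
  {2,3}:  v_{2} + v_{3} = v_{5} — sig = (2; 1)
  {3,6}:  v_{3} + v_{6} = v_{4} — sig = (2; 1)
  {1,3}:  v_{1} + v_{3} = v_{0} + v_{5} — sig = (2; 1,1)
  {2,4}:  v_{2} + v_{4} = v_{5} + v_{6} — sig = (2; 1,1)
  {0,5,6}:  v_{0} + v_{5} + v_{6} = 0 — sig = (3; —)
  {0,4,5}:  v_{0} + v_{4} + v_{5} = v_{3} — sig = (3; 1)
  {1,5,6}:  v_{1} + v_{5} + v_{6} = v_{2} — sig = (3; 1)

Hence PRS(X_Σ) =
[(2; —), (2; 1), (2; 1), (2; 1), (2; 1,1), (2; 1,1), (3; —), (3; 1), (3; 1)]


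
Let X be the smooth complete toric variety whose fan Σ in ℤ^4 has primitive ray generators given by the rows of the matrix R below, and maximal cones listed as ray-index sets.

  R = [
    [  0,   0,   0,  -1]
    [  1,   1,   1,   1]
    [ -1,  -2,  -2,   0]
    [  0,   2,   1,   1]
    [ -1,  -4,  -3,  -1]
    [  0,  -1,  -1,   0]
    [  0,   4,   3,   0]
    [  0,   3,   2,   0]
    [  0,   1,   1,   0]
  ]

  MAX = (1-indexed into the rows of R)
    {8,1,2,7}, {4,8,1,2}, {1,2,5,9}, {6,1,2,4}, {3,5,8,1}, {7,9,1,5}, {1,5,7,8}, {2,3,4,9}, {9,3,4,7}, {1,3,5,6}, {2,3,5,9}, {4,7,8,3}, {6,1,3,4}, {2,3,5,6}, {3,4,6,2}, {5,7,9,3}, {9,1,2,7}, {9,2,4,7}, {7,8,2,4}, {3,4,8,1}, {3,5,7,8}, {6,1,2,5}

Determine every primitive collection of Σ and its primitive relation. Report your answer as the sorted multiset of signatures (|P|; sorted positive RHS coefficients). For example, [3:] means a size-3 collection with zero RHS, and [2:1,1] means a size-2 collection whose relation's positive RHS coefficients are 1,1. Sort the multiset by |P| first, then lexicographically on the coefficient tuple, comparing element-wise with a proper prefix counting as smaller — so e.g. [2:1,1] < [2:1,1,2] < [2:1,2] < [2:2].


14 minimal non-faces of Δ(Σ) (on 9 rays):

  • {6,9}:  v_{6} + v_{9} = 0 ; sig = [2:]
  • {4,5}:  v_{4} + v_{5} = v_{3} ; sig = [2:1]
  • {6,7}:  v_{6} + v_{7} = v_{8} ; sig = [2:1]
  • {8,9}:  v_{8} + v_{9} = v_{7} ; sig = [2:1]
  • {6,8}:  v_{6} + v_{8} = v_{1} + v_{4} ; sig = [2:1,1]
  • {2,5,8}:  v_{2} + v_{5} + v_{8} = 0 ; sig = [3:]
  • {1,2,3}:  v_{1} + v_{2} + v_{3} = v_{6} ; sig = [3:1]
  • {1,4,9}:  v_{1} + v_{4} + v_{9} = v_{8} ; sig = [3:1]
  • {2,3,8}:  v_{2} + v_{3} + v_{8} = v_{4} ; sig = [3:1]
  • {2,5,7}:  v_{2} + v_{5} + v_{7} = v_{9} ; sig = [3:1]
  • {1,3,9}:  v_{1} + v_{3} + v_{9} = v_{5} + v_{8} ; sig = [3:1,1]
  • {2,3,7}:  v_{2} + v_{3} + v_{7} = v_{4} + v_{9} ; sig = [3:1,1]
  • {1,3,7}:  v_{1} + v_{3} + v_{7} = v_{5} + 2·v_{8} ; sig = [3:1,2]
  • {1,4,7}:  v_{1} + v_{4} + v_{7} = 2·v_{8} ; sig = [3:2]

Sorted signature multiset PRS(X):
{ [2:],  [2:1] ×3,  [2:1,1],  [3:],  [3:1] ×4,  [3:1,1] ×2,  [3:1,2],  [3:2] }


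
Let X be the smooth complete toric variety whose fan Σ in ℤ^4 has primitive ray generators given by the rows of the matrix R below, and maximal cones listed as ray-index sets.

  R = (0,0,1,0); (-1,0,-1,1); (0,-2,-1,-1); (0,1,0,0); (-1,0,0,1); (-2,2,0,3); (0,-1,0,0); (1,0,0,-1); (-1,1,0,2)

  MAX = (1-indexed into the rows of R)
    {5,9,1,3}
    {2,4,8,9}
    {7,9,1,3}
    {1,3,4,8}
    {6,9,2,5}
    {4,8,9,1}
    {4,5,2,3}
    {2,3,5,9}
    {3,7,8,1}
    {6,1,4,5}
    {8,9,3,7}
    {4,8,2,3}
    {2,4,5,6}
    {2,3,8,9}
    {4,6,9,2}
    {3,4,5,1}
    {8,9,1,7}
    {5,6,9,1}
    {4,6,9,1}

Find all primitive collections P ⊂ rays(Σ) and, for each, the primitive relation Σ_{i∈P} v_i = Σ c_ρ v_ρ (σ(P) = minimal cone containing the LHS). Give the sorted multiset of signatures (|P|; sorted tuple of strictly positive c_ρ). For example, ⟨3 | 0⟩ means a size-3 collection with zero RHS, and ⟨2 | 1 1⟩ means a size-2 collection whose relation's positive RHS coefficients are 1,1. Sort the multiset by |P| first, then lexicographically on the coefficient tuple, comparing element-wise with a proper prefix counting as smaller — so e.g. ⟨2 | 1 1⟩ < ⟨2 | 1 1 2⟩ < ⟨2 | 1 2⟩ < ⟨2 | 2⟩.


Primitive collections (11):

  {4,7}:  v_{4} + v_{7} = 0  ⟹  sig = ⟨2 | 0⟩
  {5,8}:  v_{5} + v_{8} = 0  ⟹  sig = ⟨2 | 0⟩
  {1,2}:  v_{1} + v_{2} = v_{5}  ⟹  sig = ⟨2 | 1⟩
  {2,7}:  v_{2} + v_{7} = v_{3} + v_{9}  ⟹  sig = ⟨2 | 1 1⟩
  {3,6}:  v_{3} + v_{6} = v_{2} + v_{5}  ⟹  sig = ⟨2 | 1 1⟩
  {6,7}:  v_{6} + v_{7} = v_{5} + v_{9}  ⟹  sig = ⟨2 | 1 1⟩
  {6,8}:  v_{6} + v_{8} = v_{4} + v_{9}  ⟹  sig = ⟨2 | 1 1⟩
  {5,7}:  v_{5} + v_{7} = v_{1} + v_{3} + v_{9}  ⟹  sig = ⟨2 | 1 1 1⟩
  {3,4,9}:  v_{3} + v_{4} + v_{9} = v_{2}  ⟹  sig = ⟨3 | 1⟩
  {4,5,9}:  v_{4} + v_{5} + v_{9} = v_{6}  ⟹  sig = ⟨3 | 1⟩
  {1,3,8,9}:  v_{1} + v_{3} + v_{8} + v_{9} = v_{7}  ⟹  sig = ⟨4 | 1⟩

so the primitive-relation signature multiset is
    ⟨2 | 0⟩
    ⟨2 | 0⟩
    ⟨2 | 1⟩
    ⟨2 | 1 1⟩
    ⟨2 | 1 1⟩
    ⟨2 | 1 1⟩
    ⟨2 | 1 1⟩
    ⟨2 | 1 1 1⟩
    ⟨3 | 1⟩
    ⟨3 | 1⟩
    ⟨4 | 1⟩


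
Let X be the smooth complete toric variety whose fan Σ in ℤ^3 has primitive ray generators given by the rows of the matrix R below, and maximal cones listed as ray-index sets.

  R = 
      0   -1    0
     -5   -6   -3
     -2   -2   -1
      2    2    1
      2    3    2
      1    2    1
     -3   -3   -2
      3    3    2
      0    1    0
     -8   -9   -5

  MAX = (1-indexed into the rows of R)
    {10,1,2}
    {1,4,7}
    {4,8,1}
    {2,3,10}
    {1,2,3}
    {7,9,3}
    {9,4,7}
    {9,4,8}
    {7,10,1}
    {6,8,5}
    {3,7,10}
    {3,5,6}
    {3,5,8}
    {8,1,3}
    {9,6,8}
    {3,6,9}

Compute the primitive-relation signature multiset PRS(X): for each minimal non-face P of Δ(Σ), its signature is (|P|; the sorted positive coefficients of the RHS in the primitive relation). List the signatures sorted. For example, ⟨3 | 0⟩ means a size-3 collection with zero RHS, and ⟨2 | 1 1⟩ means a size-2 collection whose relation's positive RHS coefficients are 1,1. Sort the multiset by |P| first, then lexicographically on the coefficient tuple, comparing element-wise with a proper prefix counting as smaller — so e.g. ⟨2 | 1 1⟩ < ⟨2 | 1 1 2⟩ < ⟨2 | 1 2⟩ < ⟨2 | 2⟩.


Δ(Σ) — 10 vertices, 25 min non-faces:

  P = {1,9}:  v_{1} + v_{9} = 0  ⇒ sig = ⟨2 | 0⟩
  P = {3,4}:  v_{3} + v_{4} = 0  ⇒ sig = ⟨2 | 0⟩
  P = {7,8}:  v_{7} + v_{8} = 0  ⇒ sig = ⟨2 | 0⟩
  P = {2,7}:  v_{2} + v_{7} = v_{10}  ⇒ sig = ⟨2 | 1⟩
  P = {8,10}:  v_{8} + v_{10} = v_{2}  ⇒ sig = ⟨2 | 1⟩
  P = {1,6}:  v_{1} + v_{6} = v_{3} + v_{8}  ⇒ sig = ⟨2 | 1 1⟩
  P = {2,4}:  v_{2} + v_{4} = v_{1} + v_{7}  ⇒ sig = ⟨2 | 1 1⟩
  P = {2,8}:  v_{2} + v_{8} = v_{1} + v_{3}  ⇒ sig = ⟨2 | 1 1⟩
  P = {2,9}:  v_{2} + v_{9} = v_{3} + v_{7}  ⇒ sig = ⟨2 | 1 1⟩
  P = {4,5}:  v_{4} + v_{5} = v_{6} + v_{8}  ⇒ sig = ⟨2 | 1 1⟩
  P = {4,6}:  v_{4} + v_{6} = v_{8} + v_{9}  ⇒ sig = ⟨2 | 1 1⟩
  P = {5,7}:  v_{5} + v_{7} = v_{3} + v_{6}  ⇒ sig = ⟨2 | 1 1⟩
  P = {6,7}:  v_{6} + v_{7} = v_{3} + v_{9}  ⇒ sig = ⟨2 | 1 1⟩
  P = {4,10}:  v_{4} + v_{10} = v_{1} + 2·v_{7}  ⇒ sig = ⟨2 | 1 2⟩
  P = {6,10}:  v_{6} + v_{10} = 2·v_{3} + v_{7}  ⇒ sig = ⟨2 | 1 2⟩
  P = {9,10}:  v_{9} + v_{10} = v_{3} + 2·v_{7}  ⇒ sig = ⟨2 | 1 2⟩
  P = {2,5}:  v_{2} + v_{5} = 3·v_{3} + v_{8}  ⇒ sig = ⟨2 | 1 3⟩
  P = {2,6}:  v_{2} + v_{6} = 2·v_{3}  ⇒ sig = ⟨2 | 2⟩
  P = {5,9}:  v_{5} + v_{9} = 2·v_{6}  ⇒ sig = ⟨2 | 2⟩
  P = {1,5}:  v_{1} + v_{5} = 2·v_{3} + 2·v_{8}  ⇒ sig = ⟨2 | 2 2⟩
  P = {5,10}:  v_{5} + v_{10} = 3·v_{3}  ⇒ sig = ⟨2 | 3⟩
  P = {1,3,7}:  v_{1} + v_{3} + v_{7} = v_{2}  ⇒ sig = ⟨3 | 1⟩
  P = {3,6,8}:  v_{3} + v_{6} + v_{8} = v_{5}  ⇒ sig = ⟨3 | 1⟩
  P = {3,8,9}:  v_{3} + v_{8} + v_{9} = v_{6}  ⇒ sig = ⟨3 | 1⟩
  P = {1,3,10}:  v_{1} + v_{3} + v_{10} = 2·v_{2}  ⇒ sig = ⟨3 | 2⟩

Signatures (|P|; sorted positive RHS coefficients), sorted:
[⟨2 | 0⟩, ⟨2 | 0⟩, ⟨2 | 0⟩, ⟨2 | 1⟩, ⟨2 | 1⟩, ⟨2 | 1 1⟩, ⟨2 | 1 1⟩, ⟨2 | 1 1⟩, ⟨2 | 1 1⟩, ⟨2 | 1 1⟩, ⟨2 | 1 1⟩, ⟨2 | 1 1⟩, ⟨2 | 1 1⟩, ⟨2 | 1 2⟩, ⟨2 | 1 2⟩, ⟨2 | 1 2⟩, ⟨2 | 1 3⟩, ⟨2 | 2⟩, ⟨2 | 2⟩, ⟨2 | 2 2⟩, ⟨2 | 3⟩, ⟨3 | 1⟩, ⟨3 | 1⟩, ⟨3 | 1⟩, ⟨3 | 2⟩]
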